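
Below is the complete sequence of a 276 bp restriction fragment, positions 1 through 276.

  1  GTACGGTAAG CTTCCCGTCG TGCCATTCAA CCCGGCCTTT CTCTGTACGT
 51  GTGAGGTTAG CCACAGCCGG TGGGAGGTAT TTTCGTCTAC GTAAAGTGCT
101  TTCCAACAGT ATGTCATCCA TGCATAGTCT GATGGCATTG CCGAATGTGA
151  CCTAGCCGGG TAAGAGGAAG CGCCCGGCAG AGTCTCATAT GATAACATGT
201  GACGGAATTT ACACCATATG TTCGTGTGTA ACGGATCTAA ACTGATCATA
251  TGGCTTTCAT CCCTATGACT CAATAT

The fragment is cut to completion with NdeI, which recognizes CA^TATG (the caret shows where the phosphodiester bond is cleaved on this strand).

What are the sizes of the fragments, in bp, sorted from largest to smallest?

NdeI sites (CATATG) start at positions 186, 215, 247.
NdeI cuts after base 2 of each site, so after positions 187, 216, 248.
Linear molecule, 3 cuts → 4 fragments:
  1–187 → 187 bp
  188–216 → 29 bp
  217–248 → 32 bp
  249–276 → 28 bp
Sorted largest to smallest: 187, 32, 29, 28 bp.

187, 32, 29, 28 bp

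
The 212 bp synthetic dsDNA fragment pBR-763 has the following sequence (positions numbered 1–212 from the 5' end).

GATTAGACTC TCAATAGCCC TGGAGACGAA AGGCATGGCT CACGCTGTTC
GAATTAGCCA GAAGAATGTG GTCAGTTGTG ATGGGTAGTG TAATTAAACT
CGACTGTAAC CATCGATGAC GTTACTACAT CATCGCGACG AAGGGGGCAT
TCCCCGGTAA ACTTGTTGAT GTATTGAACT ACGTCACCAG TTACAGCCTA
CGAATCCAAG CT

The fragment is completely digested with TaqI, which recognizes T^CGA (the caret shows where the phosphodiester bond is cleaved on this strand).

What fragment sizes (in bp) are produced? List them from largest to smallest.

99, 51, 49, 13 bp

TaqI sites (TCGA) start at positions 49, 100, 113.
TaqI cuts after the first base of each site, so after positions 49, 100, 113.
Linear molecule, 3 cuts → 4 fragments:
  1–49 → 49 bp
  50–100 → 51 bp
  101–113 → 13 bp
  114–212 → 99 bp
Sorted largest to smallest: 99, 51, 49, 13 bp.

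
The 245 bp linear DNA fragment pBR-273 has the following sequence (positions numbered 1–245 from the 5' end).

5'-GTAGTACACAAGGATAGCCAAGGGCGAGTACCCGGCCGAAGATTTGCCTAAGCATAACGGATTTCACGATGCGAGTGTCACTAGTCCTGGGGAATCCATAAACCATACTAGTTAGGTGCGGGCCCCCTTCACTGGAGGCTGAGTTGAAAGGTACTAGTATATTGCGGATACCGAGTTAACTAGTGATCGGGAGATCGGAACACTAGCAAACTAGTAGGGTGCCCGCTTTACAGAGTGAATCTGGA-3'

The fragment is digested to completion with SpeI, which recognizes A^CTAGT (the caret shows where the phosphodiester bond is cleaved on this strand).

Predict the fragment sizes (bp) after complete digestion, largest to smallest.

80, 46, 35, 31, 27, 26 bp

SpeI sites (ACTAGT) start at positions 80, 107, 153, 179, 210.
SpeI cuts after the first base of each site, so after positions 80, 107, 153, 179, 210.
Linear molecule, 5 cuts → 6 fragments:
  1–80 → 80 bp
  81–107 → 27 bp
  108–153 → 46 bp
  154–179 → 26 bp
  180–210 → 31 bp
  211–245 → 35 bp
Sorted largest to smallest: 80, 46, 35, 31, 27, 26 bp.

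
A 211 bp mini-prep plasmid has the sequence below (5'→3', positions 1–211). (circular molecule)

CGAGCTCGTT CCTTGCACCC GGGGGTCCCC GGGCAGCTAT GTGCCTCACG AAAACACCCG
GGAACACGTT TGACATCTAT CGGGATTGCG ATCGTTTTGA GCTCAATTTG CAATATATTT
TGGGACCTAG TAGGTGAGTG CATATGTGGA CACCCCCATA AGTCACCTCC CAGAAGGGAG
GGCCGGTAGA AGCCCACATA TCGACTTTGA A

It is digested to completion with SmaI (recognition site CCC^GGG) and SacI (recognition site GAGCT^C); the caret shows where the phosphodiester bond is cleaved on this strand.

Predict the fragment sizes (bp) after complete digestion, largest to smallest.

SmaI sites (CCCGGG) start at positions 18, 28, 57.
SmaI cuts after base 3 of each site, so after positions 20, 30, 59.
SacI sites (GAGCTC) start at positions 2, 99.
SacI cuts after base 5 of each site (before the last base), so after positions 6, 103.
Combined cut positions: 6, 20, 30, 59, 103.
Circular molecule, 5 cuts → 5 fragments:
  7–20 → 14 bp
  21–30 → 10 bp
  31–59 → 29 bp
  60–103 → 44 bp
  104–211 then 1–6 → 108 + 6 = 114 bp
Sorted largest to smallest: 114, 44, 29, 14, 10 bp.

114, 44, 29, 14, 10 bp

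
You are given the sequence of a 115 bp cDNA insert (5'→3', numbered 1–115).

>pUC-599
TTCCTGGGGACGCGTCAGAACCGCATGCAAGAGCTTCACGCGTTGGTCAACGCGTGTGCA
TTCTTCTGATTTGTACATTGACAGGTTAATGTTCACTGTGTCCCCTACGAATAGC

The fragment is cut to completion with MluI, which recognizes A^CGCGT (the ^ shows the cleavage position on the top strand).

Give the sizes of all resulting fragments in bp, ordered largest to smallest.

65, 28, 12, 10 bp

MluI sites (ACGCGT) start at positions 10, 38, 50.
MluI cuts after the first base of each site, so after positions 10, 38, 50.
Linear molecule, 3 cuts → 4 fragments:
  1–10 → 10 bp
  11–38 → 28 bp
  39–50 → 12 bp
  51–115 → 65 bp
Sorted largest to smallest: 65, 28, 12, 10 bp.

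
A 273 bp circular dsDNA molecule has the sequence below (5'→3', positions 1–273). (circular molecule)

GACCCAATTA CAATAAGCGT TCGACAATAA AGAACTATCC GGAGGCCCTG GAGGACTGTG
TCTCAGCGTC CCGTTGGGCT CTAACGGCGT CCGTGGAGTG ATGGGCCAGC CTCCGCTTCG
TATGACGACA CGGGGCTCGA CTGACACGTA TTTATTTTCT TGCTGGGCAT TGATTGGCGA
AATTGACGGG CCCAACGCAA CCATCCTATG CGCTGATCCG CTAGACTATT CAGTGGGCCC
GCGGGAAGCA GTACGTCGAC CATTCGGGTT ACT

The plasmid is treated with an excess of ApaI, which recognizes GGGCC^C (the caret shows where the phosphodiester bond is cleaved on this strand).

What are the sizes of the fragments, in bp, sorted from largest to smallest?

ApaI sites (GGGCCC) start at positions 188, 235.
ApaI cuts after base 5 of each site (before the last base), so after positions 192, 239.
Circular molecule, 2 cuts → 2 fragments:
  193–239 → 47 bp
  240–273 then 1–192 → 34 + 192 = 226 bp
Sorted largest to smallest: 226, 47 bp.

226, 47 bp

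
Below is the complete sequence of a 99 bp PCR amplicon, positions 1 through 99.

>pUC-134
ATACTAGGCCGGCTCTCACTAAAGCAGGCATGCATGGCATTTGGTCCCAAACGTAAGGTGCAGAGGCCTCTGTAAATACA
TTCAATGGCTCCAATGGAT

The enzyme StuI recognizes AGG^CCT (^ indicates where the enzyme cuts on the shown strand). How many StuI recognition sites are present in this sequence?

1

AGGCCT occurs starting at position 64.
StuI cuts at 1 site.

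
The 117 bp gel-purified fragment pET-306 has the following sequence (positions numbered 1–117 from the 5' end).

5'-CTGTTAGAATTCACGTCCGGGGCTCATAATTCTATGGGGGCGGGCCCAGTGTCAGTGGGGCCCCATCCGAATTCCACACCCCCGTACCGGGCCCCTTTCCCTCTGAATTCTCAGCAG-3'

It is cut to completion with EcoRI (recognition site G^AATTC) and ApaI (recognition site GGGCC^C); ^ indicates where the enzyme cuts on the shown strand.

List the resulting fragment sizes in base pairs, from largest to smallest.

39, 24, 16, 12, 12, 7, 7 bp

EcoRI sites (GAATTC) start at positions 7, 69, 105.
EcoRI cuts after the first base of each site, so after positions 7, 69, 105.
ApaI sites (GGGCCC) start at positions 42, 58, 89.
ApaI cuts after base 5 of each site (before the last base), so after positions 46, 62, 93.
Combined cut positions: 7, 46, 62, 69, 93, 105.
Linear molecule, 6 cuts → 7 fragments:
  1–7 → 7 bp
  8–46 → 39 bp
  47–62 → 16 bp
  63–69 → 7 bp
  70–93 → 24 bp
  94–105 → 12 bp
  106–117 → 12 bp
Sorted largest to smallest: 39, 24, 16, 12, 12, 7, 7 bp.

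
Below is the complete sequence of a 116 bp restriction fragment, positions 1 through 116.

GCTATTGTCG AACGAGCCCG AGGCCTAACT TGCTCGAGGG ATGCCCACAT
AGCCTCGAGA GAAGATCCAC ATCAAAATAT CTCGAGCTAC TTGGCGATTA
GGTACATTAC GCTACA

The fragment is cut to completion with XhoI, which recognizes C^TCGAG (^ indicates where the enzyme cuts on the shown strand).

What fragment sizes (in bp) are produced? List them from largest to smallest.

XhoI sites (CTCGAG) start at positions 33, 54, 81.
XhoI cuts after the first base of each site, so after positions 33, 54, 81.
Linear molecule, 3 cuts → 4 fragments:
  1–33 → 33 bp
  34–54 → 21 bp
  55–81 → 27 bp
  82–116 → 35 bp
Sorted largest to smallest: 35, 33, 27, 21 bp.

35, 33, 27, 21 bp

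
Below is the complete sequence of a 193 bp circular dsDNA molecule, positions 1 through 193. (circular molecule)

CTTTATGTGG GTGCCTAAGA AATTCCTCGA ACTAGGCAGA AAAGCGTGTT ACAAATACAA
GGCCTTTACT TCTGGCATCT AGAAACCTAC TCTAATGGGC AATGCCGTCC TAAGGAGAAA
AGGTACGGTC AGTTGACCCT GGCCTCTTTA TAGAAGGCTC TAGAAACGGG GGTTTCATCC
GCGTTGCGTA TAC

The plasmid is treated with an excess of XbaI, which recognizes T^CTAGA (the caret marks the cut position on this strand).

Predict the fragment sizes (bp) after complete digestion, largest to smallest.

112, 81 bp

XbaI sites (TCTAGA) start at positions 78, 159.
XbaI cuts after the first base of each site, so after positions 78, 159.
Circular molecule, 2 cuts → 2 fragments:
  79–159 → 81 bp
  160–193 then 1–78 → 34 + 78 = 112 bp
Sorted largest to smallest: 112, 81 bp.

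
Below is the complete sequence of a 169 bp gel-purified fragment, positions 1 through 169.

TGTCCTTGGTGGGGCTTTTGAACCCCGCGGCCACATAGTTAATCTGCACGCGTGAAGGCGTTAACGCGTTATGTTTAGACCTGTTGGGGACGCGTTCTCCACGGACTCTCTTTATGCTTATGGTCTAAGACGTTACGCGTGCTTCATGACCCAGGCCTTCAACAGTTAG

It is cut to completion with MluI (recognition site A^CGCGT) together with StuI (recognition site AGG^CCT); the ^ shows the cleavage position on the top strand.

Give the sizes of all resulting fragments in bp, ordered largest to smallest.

48, 45, 26, 20, 16, 14 bp

MluI sites (ACGCGT) start at positions 48, 64, 90, 135.
MluI cuts after the first base of each site, so after positions 48, 64, 90, 135.
The StuI site (AGGCCT) starts at position 153.
StuI cuts after base 3 of each site, so after position 155.
Combined cut positions: 48, 64, 90, 135, 155.
Linear molecule, 5 cuts → 6 fragments:
  1–48 → 48 bp
  49–64 → 16 bp
  65–90 → 26 bp
  91–135 → 45 bp
  136–155 → 20 bp
  156–169 → 14 bp
Sorted largest to smallest: 48, 45, 26, 20, 16, 14 bp.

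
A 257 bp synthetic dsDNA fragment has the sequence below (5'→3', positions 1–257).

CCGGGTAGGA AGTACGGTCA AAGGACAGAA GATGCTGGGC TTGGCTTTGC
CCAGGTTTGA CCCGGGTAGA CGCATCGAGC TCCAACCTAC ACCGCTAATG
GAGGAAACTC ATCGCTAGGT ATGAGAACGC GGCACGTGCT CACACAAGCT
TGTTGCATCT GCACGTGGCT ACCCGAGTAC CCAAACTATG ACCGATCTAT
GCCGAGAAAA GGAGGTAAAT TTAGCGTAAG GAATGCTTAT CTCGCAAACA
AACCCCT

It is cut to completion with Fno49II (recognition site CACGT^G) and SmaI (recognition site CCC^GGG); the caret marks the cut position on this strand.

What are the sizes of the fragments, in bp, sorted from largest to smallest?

Fno49II sites (CACGTG) start at positions 133, 162.
Fno49II cuts after base 5 of each site (before the last base), so after positions 137, 166.
The SmaI site (CCCGGG) starts at position 61.
SmaI cuts after base 3 of each site, so after position 63.
Combined cut positions: 63, 137, 166.
Linear molecule, 3 cuts → 4 fragments:
  1–63 → 63 bp
  64–137 → 74 bp
  138–166 → 29 bp
  167–257 → 91 bp
Sorted largest to smallest: 91, 74, 63, 29 bp.

91, 74, 63, 29 bp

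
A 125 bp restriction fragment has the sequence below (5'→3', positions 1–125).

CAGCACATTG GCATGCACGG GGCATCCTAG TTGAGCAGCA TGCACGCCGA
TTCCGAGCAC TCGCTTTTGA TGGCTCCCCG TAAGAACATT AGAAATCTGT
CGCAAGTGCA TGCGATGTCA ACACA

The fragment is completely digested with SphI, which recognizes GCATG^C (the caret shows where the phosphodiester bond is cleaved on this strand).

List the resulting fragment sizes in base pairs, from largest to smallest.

SphI sites (GCATGC) start at positions 11, 38, 108.
SphI cuts after base 5 of each site (before the last base), so after positions 15, 42, 112.
Linear molecule, 3 cuts → 4 fragments:
  1–15 → 15 bp
  16–42 → 27 bp
  43–112 → 70 bp
  113–125 → 13 bp
Sorted largest to smallest: 70, 27, 15, 13 bp.

70, 27, 15, 13 bp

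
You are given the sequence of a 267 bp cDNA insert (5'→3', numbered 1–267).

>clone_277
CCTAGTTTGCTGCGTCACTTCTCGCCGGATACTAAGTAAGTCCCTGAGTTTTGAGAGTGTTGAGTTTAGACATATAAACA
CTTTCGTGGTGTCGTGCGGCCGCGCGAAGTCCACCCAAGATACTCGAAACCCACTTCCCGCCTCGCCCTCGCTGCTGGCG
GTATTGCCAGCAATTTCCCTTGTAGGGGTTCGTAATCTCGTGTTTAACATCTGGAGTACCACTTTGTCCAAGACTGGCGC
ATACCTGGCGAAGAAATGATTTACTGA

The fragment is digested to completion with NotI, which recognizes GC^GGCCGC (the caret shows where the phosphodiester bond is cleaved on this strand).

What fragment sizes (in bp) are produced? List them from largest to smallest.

The NotI site (GCGGCCGC) starts at position 96.
NotI cuts after base 2 of each site, so after position 97.
Linear molecule, 1 cut → 2 fragments:
  1–97 → 97 bp
  98–267 → 170 bp
Sorted largest to smallest: 170, 97 bp.

170, 97 bp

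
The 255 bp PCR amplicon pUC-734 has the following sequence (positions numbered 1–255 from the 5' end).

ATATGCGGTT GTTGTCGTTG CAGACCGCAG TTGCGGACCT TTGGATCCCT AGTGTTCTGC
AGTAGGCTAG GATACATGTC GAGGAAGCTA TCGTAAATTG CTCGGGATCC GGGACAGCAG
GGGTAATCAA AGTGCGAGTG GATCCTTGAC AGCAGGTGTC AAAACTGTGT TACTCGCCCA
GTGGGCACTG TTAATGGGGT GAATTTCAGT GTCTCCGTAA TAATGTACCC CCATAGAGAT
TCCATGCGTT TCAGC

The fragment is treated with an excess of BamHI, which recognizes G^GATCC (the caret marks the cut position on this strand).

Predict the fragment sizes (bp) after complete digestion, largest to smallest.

BamHI sites (GGATCC) start at positions 43, 105, 140.
BamHI cuts after the first base of each site, so after positions 43, 105, 140.
Linear molecule, 3 cuts → 4 fragments:
  1–43 → 43 bp
  44–105 → 62 bp
  106–140 → 35 bp
  141–255 → 115 bp
Sorted largest to smallest: 115, 62, 43, 35 bp.

115, 62, 43, 35 bp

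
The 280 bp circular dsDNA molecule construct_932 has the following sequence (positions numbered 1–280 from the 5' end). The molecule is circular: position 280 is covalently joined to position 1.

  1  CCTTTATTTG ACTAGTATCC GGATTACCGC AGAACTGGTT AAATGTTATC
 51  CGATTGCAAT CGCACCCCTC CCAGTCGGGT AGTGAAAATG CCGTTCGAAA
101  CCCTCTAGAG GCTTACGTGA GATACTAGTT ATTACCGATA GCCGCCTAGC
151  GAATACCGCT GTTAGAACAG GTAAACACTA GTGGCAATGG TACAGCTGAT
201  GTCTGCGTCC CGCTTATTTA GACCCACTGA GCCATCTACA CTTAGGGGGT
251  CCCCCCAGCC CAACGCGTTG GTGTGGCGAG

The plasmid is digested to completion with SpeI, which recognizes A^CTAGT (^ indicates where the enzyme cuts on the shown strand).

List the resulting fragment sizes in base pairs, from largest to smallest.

SpeI sites (ACTAGT) start at positions 11, 124, 177.
SpeI cuts after the first base of each site, so after positions 11, 124, 177.
Circular molecule, 3 cuts → 3 fragments:
  12–124 → 113 bp
  125–177 → 53 bp
  178–280 then 1–11 → 103 + 11 = 114 bp
Sorted largest to smallest: 114, 113, 53 bp.

114, 113, 53 bp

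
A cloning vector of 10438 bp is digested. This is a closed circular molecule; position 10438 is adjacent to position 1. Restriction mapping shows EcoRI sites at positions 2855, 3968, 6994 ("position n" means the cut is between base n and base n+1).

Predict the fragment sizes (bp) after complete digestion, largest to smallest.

Circular molecule, 3 cuts → 3 fragments:
  3968 − 2855 = 1113 bp
  6994 − 3968 = 3026 bp
  wrap: 10438 − 6994 + 2855 = 6299 bp
Sorted largest to smallest: 6299, 3026, 1113 bp.

6299, 3026, 1113 bp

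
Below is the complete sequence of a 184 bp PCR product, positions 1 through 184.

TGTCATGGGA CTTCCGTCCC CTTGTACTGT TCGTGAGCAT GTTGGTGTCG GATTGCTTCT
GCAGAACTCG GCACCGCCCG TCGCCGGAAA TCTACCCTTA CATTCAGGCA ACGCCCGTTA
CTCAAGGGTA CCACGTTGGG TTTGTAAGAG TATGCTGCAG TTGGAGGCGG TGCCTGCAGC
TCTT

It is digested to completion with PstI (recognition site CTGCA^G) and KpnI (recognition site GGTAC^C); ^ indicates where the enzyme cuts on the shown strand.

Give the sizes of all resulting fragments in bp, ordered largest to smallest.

68, 63, 28, 19, 6 bp

PstI sites (CTGCAG) start at positions 59, 155, 174.
PstI cuts after base 5 of each site (before the last base), so after positions 63, 159, 178.
The KpnI site (GGTACC) starts at position 127.
KpnI cuts after base 5 of each site (before the last base), so after position 131.
Combined cut positions: 63, 131, 159, 178.
Linear molecule, 4 cuts → 5 fragments:
  1–63 → 63 bp
  64–131 → 68 bp
  132–159 → 28 bp
  160–178 → 19 bp
  179–184 → 6 bp
Sorted largest to smallest: 68, 63, 28, 19, 6 bp.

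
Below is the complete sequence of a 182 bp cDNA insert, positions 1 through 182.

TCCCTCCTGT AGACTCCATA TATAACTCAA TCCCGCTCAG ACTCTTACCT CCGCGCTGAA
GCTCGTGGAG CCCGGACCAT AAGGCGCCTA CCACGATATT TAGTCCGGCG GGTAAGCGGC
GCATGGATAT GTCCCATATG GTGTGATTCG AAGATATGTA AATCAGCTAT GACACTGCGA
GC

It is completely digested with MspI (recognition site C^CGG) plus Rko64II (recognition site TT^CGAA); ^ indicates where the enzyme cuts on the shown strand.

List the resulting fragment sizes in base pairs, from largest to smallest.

72, 43, 34, 33 bp

MspI sites (CCGG) start at positions 72, 105.
MspI cuts after the first base of each site, so after positions 72, 105.
The Rko64II site (TTCGAA) starts at position 147.
Rko64II cuts after base 2 of each site, so after position 148.
Combined cut positions: 72, 105, 148.
Linear molecule, 3 cuts → 4 fragments:
  1–72 → 72 bp
  73–105 → 33 bp
  106–148 → 43 bp
  149–182 → 34 bp
Sorted largest to smallest: 72, 43, 34, 33 bp.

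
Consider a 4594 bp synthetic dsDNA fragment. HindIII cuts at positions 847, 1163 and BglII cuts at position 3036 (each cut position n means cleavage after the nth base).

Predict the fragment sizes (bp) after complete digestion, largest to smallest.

1873, 1558, 847, 316 bp

Combined cut positions (sorted): 847, 1163, 3036.
Linear molecule, 3 cuts → 4 fragments:
  847 − 0 = 847 bp
  1163 − 847 = 316 bp
  3036 − 1163 = 1873 bp
  4594 − 3036 = 1558 bp
Sorted largest to smallest: 1873, 1558, 847, 316 bp.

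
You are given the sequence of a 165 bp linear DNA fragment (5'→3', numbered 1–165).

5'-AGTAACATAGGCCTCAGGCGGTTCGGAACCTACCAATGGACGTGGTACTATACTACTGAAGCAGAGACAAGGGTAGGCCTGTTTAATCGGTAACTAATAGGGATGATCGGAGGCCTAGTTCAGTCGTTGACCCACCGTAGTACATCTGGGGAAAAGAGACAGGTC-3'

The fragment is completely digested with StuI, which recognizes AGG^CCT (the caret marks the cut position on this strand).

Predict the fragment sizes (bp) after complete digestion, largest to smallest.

StuI sites (AGGCCT) start at positions 9, 75, 111.
StuI cuts after base 3 of each site, so after positions 11, 77, 113.
Linear molecule, 3 cuts → 4 fragments:
  1–11 → 11 bp
  12–77 → 66 bp
  78–113 → 36 bp
  114–165 → 52 bp
Sorted largest to smallest: 66, 52, 36, 11 bp.

66, 52, 36, 11 bp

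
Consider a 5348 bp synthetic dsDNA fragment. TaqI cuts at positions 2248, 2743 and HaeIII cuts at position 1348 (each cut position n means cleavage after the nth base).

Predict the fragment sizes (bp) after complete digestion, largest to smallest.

Combined cut positions (sorted): 1348, 2248, 2743.
Linear molecule, 3 cuts → 4 fragments:
  1348 − 0 = 1348 bp
  2248 − 1348 = 900 bp
  2743 − 2248 = 495 bp
  5348 − 2743 = 2605 bp
Sorted largest to smallest: 2605, 1348, 900, 495 bp.

2605, 1348, 900, 495 bp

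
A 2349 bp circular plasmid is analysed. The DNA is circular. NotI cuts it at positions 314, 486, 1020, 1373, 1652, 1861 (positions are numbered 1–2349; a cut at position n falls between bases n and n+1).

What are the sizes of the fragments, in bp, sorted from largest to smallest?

Circular molecule, 6 cuts → 6 fragments:
  486 − 314 = 172 bp
  1020 − 486 = 534 bp
  1373 − 1020 = 353 bp
  1652 − 1373 = 279 bp
  1861 − 1652 = 209 bp
  wrap: 2349 − 1861 + 314 = 802 bp
Sorted largest to smallest: 802, 534, 353, 279, 209, 172 bp.

802, 534, 353, 279, 209, 172 bp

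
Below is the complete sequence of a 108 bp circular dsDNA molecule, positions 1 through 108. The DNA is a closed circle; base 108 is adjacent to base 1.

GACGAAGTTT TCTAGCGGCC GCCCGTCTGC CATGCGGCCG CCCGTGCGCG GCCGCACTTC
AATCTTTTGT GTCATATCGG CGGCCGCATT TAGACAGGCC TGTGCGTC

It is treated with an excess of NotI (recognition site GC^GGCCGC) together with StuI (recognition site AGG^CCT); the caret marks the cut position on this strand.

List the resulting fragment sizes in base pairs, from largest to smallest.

32, 26, 19, 17, 14 bp

NotI sites (GCGGCCGC) start at positions 15, 34, 48, 80.
NotI cuts after base 2 of each site, so after positions 16, 35, 49, 81.
The StuI site (AGGCCT) starts at position 96.
StuI cuts after base 3 of each site, so after position 98.
Combined cut positions: 16, 35, 49, 81, 98.
Circular molecule, 5 cuts → 5 fragments:
  17–35 → 19 bp
  36–49 → 14 bp
  50–81 → 32 bp
  82–98 → 17 bp
  99–108 then 1–16 → 10 + 16 = 26 bp
Sorted largest to smallest: 32, 26, 19, 17, 14 bp.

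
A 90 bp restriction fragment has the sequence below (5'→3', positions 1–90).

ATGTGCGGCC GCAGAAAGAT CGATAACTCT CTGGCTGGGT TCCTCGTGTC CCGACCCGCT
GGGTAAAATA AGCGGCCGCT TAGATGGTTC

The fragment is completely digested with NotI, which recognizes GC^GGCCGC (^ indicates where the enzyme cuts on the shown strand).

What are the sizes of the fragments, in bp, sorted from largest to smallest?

NotI sites (GCGGCCGC) start at positions 5, 72.
NotI cuts after base 2 of each site, so after positions 6, 73.
Linear molecule, 2 cuts → 3 fragments:
  1–6 → 6 bp
  7–73 → 67 bp
  74–90 → 17 bp
Sorted largest to smallest: 67, 17, 6 bp.

67, 17, 6 bp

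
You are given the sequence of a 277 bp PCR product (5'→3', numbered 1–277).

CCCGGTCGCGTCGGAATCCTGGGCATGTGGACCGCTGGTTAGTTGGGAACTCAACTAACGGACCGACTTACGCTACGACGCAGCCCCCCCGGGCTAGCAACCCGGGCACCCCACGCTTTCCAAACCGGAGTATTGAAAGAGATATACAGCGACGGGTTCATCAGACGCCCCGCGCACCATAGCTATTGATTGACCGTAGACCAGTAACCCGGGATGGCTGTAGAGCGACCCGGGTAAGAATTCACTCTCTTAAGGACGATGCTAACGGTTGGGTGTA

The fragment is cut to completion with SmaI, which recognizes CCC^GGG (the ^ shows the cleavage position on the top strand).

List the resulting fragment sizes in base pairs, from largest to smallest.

SmaI sites (CCCGGG) start at positions 88, 101, 208, 229.
SmaI cuts after base 3 of each site, so after positions 90, 103, 210, 231.
Linear molecule, 4 cuts → 5 fragments:
  1–90 → 90 bp
  91–103 → 13 bp
  104–210 → 107 bp
  211–231 → 21 bp
  232–277 → 46 bp
Sorted largest to smallest: 107, 90, 46, 21, 13 bp.

107, 90, 46, 21, 13 bp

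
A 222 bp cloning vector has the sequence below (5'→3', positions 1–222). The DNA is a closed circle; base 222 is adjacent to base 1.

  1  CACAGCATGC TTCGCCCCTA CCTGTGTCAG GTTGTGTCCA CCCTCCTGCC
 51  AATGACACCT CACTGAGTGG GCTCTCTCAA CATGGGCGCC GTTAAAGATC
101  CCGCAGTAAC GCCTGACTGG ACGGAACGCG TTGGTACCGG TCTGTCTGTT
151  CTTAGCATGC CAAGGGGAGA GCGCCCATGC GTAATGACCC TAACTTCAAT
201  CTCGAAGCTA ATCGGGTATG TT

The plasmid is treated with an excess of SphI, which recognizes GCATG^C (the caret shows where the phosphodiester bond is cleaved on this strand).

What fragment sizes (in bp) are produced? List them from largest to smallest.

SphI sites (GCATGC) start at positions 5, 155.
SphI cuts after base 5 of each site (before the last base), so after positions 9, 159.
Circular molecule, 2 cuts → 2 fragments:
  10–159 → 150 bp
  160–222 then 1–9 → 63 + 9 = 72 bp
Sorted largest to smallest: 150, 72 bp.

150, 72 bp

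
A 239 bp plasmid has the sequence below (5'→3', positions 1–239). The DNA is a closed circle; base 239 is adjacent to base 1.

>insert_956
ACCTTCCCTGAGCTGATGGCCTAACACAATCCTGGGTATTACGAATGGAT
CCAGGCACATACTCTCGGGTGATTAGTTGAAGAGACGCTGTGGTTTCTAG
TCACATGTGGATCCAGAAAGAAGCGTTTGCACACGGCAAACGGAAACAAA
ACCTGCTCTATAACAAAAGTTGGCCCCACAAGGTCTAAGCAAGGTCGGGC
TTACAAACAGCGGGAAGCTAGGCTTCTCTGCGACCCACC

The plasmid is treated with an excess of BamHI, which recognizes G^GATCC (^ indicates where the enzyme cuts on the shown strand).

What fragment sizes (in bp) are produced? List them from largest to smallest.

BamHI sites (GGATCC) start at positions 47, 109.
BamHI cuts after the first base of each site, so after positions 47, 109.
Circular molecule, 2 cuts → 2 fragments:
  48–109 → 62 bp
  110–239 then 1–47 → 130 + 47 = 177 bp
Sorted largest to smallest: 177, 62 bp.

177, 62 bp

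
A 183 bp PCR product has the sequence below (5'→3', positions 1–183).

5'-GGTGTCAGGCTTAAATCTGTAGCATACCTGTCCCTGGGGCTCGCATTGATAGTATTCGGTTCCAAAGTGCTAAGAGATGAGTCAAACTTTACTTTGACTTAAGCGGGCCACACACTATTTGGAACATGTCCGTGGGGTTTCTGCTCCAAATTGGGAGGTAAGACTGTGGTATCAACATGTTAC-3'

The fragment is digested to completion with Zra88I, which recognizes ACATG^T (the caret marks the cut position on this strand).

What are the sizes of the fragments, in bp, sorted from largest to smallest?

Zra88I sites (ACATGT) start at positions 124, 175.
Zra88I cuts after base 5 of each site (before the last base), so after positions 128, 179.
Linear molecule, 2 cuts → 3 fragments:
  1–128 → 128 bp
  129–179 → 51 bp
  180–183 → 4 bp
Sorted largest to smallest: 128, 51, 4 bp.

128, 51, 4 bp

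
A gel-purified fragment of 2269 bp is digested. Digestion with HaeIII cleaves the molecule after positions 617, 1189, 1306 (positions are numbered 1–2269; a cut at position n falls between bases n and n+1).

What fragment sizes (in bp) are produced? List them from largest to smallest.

963, 617, 572, 117 bp

Linear molecule, 3 cuts → 4 fragments:
  617 − 0 = 617 bp
  1189 − 617 = 572 bp
  1306 − 1189 = 117 bp
  2269 − 1306 = 963 bp
Sorted largest to smallest: 963, 617, 572, 117 bp.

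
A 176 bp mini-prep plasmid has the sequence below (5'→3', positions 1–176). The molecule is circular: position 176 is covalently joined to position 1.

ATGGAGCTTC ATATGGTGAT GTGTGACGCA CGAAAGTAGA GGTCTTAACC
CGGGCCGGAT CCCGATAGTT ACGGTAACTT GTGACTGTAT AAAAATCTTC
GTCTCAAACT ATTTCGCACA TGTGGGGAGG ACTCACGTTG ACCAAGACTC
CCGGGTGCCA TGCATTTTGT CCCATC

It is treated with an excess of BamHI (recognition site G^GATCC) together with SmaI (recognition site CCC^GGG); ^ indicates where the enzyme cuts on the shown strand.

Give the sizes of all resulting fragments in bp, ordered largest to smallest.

The BamHI site (GGATCC) starts at position 57.
BamHI cuts after the first base of each site, so after position 57.
SmaI sites (CCCGGG) start at positions 49, 150.
SmaI cuts after base 3 of each site, so after positions 51, 152.
Combined cut positions: 51, 57, 152.
Circular molecule, 3 cuts → 3 fragments:
  52–57 → 6 bp
  58–152 → 95 bp
  153–176 then 1–51 → 24 + 51 = 75 bp
Sorted largest to smallest: 95, 75, 6 bp.

95, 75, 6 bp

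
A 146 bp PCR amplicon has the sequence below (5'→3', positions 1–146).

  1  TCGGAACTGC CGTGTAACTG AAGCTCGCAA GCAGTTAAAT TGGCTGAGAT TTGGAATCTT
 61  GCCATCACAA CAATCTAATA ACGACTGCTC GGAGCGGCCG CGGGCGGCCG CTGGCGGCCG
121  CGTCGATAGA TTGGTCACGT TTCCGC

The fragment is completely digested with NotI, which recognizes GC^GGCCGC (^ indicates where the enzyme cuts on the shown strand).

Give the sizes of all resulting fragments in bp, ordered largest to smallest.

NotI sites (GCGGCCGC) start at positions 94, 104, 114.
NotI cuts after base 2 of each site, so after positions 95, 105, 115.
Linear molecule, 3 cuts → 4 fragments:
  1–95 → 95 bp
  96–105 → 10 bp
  106–115 → 10 bp
  116–146 → 31 bp
Sorted largest to smallest: 95, 31, 10, 10 bp.

95, 31, 10, 10 bp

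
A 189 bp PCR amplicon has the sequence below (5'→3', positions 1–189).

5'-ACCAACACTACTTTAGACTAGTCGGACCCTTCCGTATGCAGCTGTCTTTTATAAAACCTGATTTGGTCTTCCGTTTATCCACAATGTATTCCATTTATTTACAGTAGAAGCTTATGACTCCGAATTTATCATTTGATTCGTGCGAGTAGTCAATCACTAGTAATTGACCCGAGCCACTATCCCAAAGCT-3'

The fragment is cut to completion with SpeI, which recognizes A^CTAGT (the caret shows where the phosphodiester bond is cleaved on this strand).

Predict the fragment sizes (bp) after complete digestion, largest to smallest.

SpeI sites (ACTAGT) start at positions 17, 156.
SpeI cuts after the first base of each site, so after positions 17, 156.
Linear molecule, 2 cuts → 3 fragments:
  1–17 → 17 bp
  18–156 → 139 bp
  157–189 → 33 bp
Sorted largest to smallest: 139, 33, 17 bp.

139, 33, 17 bp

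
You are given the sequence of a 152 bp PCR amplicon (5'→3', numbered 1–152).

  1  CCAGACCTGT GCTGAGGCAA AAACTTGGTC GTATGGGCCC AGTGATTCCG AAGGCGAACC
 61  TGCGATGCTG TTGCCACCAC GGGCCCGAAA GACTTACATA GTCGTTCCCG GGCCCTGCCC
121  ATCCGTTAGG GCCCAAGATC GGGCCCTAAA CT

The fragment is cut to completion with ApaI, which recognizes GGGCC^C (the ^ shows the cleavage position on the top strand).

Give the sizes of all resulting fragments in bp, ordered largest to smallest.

46, 39, 29, 19, 12, 7 bp

ApaI sites (GGGCCC) start at positions 35, 81, 110, 129, 141.
ApaI cuts after base 5 of each site (before the last base), so after positions 39, 85, 114, 133, 145.
Linear molecule, 5 cuts → 6 fragments:
  1–39 → 39 bp
  40–85 → 46 bp
  86–114 → 29 bp
  115–133 → 19 bp
  134–145 → 12 bp
  146–152 → 7 bp
Sorted largest to smallest: 46, 39, 29, 19, 12, 7 bp.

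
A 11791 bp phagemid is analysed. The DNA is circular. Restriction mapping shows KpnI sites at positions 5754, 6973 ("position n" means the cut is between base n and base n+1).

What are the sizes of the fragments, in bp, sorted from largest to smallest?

Circular molecule, 2 cuts → 2 fragments:
  6973 − 5754 = 1219 bp
  wrap: 11791 − 6973 + 5754 = 10572 bp
Sorted largest to smallest: 10572, 1219 bp.

10572, 1219 bp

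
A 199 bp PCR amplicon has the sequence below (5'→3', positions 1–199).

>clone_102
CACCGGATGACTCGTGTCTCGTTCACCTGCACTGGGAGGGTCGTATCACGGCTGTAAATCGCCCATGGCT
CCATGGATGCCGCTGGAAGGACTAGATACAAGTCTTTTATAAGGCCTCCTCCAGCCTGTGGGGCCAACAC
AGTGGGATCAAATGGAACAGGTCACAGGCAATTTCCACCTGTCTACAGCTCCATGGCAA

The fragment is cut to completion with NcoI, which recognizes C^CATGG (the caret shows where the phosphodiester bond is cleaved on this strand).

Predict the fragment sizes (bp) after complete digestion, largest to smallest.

120, 63, 8, 8 bp

NcoI sites (CCATGG) start at positions 63, 71, 191.
NcoI cuts after the first base of each site, so after positions 63, 71, 191.
Linear molecule, 3 cuts → 4 fragments:
  1–63 → 63 bp
  64–71 → 8 bp
  72–191 → 120 bp
  192–199 → 8 bp
Sorted largest to smallest: 120, 63, 8, 8 bp.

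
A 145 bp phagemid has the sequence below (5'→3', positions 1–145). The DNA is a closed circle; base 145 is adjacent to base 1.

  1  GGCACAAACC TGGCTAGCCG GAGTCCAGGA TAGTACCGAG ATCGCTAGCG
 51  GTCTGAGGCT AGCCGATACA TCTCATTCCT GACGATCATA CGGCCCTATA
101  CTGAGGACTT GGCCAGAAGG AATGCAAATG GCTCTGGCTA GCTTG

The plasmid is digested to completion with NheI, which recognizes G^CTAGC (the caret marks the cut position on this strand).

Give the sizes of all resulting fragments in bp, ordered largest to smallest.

NheI sites (GCTAGC) start at positions 13, 44, 58, 137.
NheI cuts after the first base of each site, so after positions 13, 44, 58, 137.
Circular molecule, 4 cuts → 4 fragments:
  14–44 → 31 bp
  45–58 → 14 bp
  59–137 → 79 bp
  138–145 then 1–13 → 8 + 13 = 21 bp
Sorted largest to smallest: 79, 31, 21, 14 bp.

79, 31, 21, 14 bp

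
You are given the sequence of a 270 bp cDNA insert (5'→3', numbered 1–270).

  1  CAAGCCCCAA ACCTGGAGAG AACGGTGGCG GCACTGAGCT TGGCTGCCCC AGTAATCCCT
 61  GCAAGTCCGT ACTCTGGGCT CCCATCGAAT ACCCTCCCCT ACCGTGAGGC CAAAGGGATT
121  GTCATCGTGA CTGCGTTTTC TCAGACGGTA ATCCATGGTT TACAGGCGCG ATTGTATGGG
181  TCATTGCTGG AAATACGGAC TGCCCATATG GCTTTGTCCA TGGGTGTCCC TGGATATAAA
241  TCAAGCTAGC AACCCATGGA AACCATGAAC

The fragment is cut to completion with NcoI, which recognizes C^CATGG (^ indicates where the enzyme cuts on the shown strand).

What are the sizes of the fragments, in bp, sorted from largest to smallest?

NcoI sites (CCATGG) start at positions 153, 218, 254.
NcoI cuts after the first base of each site, so after positions 153, 218, 254.
Linear molecule, 3 cuts → 4 fragments:
  1–153 → 153 bp
  154–218 → 65 bp
  219–254 → 36 bp
  255–270 → 16 bp
Sorted largest to smallest: 153, 65, 36, 16 bp.

153, 65, 36, 16 bp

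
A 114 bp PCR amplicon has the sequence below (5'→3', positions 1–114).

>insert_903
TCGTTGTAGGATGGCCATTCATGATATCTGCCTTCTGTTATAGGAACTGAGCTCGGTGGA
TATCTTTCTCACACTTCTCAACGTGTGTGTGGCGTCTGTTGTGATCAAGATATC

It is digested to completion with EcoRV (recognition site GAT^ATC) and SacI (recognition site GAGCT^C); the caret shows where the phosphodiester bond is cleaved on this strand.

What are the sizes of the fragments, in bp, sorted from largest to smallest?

50, 28, 25, 8, 3 bp

EcoRV sites (GATATC) start at positions 23, 59, 109.
EcoRV cuts after base 3 of each site, so after positions 25, 61, 111.
The SacI site (GAGCTC) starts at position 49.
SacI cuts after base 5 of each site (before the last base), so after position 53.
Combined cut positions: 25, 53, 61, 111.
Linear molecule, 4 cuts → 5 fragments:
  1–25 → 25 bp
  26–53 → 28 bp
  54–61 → 8 bp
  62–111 → 50 bp
  112–114 → 3 bp
Sorted largest to smallest: 50, 28, 25, 8, 3 bp.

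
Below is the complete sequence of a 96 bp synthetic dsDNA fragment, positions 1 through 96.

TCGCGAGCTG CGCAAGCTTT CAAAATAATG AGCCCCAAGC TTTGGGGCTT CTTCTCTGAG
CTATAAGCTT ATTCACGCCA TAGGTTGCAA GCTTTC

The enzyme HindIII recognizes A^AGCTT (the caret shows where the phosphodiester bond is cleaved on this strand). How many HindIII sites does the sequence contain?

4

AAGCTT occurs starting at positions 14, 37, 65, 89.
HindIII cuts at 4 sites.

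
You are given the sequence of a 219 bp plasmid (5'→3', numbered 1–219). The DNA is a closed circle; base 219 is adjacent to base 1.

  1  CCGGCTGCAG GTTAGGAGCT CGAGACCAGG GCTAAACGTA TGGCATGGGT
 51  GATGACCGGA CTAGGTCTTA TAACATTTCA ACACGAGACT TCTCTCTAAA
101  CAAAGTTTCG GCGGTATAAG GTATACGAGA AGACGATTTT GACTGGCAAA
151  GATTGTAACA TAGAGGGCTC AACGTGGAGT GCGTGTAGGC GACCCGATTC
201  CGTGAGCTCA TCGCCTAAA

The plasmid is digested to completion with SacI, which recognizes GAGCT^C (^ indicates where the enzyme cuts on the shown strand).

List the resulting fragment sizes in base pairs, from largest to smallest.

188, 31 bp

SacI sites (GAGCTC) start at positions 16, 204.
SacI cuts after base 5 of each site (before the last base), so after positions 20, 208.
Circular molecule, 2 cuts → 2 fragments:
  21–208 → 188 bp
  209–219 then 1–20 → 11 + 20 = 31 bp
Sorted largest to smallest: 188, 31 bp.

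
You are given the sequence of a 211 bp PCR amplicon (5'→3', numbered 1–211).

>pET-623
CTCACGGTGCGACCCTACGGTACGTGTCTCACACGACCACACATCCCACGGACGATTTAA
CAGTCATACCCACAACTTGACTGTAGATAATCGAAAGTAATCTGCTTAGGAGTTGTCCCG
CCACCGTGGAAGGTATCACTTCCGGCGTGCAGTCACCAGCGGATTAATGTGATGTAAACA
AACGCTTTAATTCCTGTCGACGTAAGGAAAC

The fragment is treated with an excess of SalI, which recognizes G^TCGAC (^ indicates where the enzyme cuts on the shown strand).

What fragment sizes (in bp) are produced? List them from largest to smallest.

The SalI site (GTCGAC) starts at position 196.
SalI cuts after the first base of each site, so after position 196.
Linear molecule, 1 cut → 2 fragments:
  1–196 → 196 bp
  197–211 → 15 bp
Sorted largest to smallest: 196, 15 bp.

196, 15 bp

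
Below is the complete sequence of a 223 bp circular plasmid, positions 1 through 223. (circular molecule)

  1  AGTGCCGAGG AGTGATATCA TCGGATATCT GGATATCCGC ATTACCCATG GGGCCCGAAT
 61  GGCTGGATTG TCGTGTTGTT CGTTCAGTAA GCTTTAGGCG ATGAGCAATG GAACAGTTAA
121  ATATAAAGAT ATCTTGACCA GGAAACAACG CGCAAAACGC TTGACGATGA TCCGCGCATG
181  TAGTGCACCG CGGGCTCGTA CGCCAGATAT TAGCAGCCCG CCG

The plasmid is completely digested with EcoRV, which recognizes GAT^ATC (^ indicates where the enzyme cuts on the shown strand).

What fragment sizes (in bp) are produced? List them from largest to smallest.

EcoRV sites (GATATC) start at positions 14, 24, 32, 128.
EcoRV cuts after base 3 of each site, so after positions 16, 26, 34, 130.
Circular molecule, 4 cuts → 4 fragments:
  17–26 → 10 bp
  27–34 → 8 bp
  35–130 → 96 bp
  131–223 then 1–16 → 93 + 16 = 109 bp
Sorted largest to smallest: 109, 96, 10, 8 bp.

109, 96, 10, 8 bp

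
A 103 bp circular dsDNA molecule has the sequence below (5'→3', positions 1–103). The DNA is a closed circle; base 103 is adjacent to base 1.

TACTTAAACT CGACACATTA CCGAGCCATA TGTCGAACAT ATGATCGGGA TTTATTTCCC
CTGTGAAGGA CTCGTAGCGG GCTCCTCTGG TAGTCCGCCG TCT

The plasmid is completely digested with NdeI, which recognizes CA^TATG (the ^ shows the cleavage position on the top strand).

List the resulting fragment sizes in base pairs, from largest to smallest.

NdeI sites (CATATG) start at positions 27, 38.
NdeI cuts after base 2 of each site, so after positions 28, 39.
Circular molecule, 2 cuts → 2 fragments:
  29–39 → 11 bp
  40–103 then 1–28 → 64 + 28 = 92 bp
Sorted largest to smallest: 92, 11 bp.

92, 11 bp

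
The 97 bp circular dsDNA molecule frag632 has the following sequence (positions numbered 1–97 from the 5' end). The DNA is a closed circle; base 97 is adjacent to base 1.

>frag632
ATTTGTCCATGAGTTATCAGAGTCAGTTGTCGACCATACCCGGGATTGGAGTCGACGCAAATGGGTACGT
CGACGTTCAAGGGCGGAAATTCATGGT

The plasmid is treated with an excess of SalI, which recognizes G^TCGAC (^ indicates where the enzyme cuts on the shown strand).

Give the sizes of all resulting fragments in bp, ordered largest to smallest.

SalI sites (GTCGAC) start at positions 29, 51, 69.
SalI cuts after the first base of each site, so after positions 29, 51, 69.
Circular molecule, 3 cuts → 3 fragments:
  30–51 → 22 bp
  52–69 → 18 bp
  70–97 then 1–29 → 28 + 29 = 57 bp
Sorted largest to smallest: 57, 22, 18 bp.

57, 22, 18 bp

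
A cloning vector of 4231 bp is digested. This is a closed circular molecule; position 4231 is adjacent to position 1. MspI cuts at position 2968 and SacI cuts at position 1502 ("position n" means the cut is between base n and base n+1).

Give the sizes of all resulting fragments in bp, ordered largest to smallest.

Combined cut positions (sorted): 1502, 2968.
Circular molecule, 2 cuts → 2 fragments:
  2968 − 1502 = 1466 bp
  wrap: 4231 − 2968 + 1502 = 2765 bp
Sorted largest to smallest: 2765, 1466 bp.

2765, 1466 bp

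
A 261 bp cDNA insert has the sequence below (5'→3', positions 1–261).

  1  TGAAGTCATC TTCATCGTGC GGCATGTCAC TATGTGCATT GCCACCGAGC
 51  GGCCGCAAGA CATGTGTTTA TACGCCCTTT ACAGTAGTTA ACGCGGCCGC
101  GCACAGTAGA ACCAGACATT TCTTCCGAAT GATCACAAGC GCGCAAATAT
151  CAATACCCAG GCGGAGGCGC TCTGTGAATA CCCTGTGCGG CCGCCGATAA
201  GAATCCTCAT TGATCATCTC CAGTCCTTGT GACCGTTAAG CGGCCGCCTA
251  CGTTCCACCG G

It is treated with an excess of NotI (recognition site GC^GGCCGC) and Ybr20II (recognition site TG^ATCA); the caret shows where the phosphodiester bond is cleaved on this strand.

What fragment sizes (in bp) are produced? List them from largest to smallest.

NotI sites (GCGGCCGC) start at positions 49, 93, 187, 240.
NotI cuts after base 2 of each site, so after positions 50, 94, 188, 241.
Ybr20II sites (TGATCA) start at positions 130, 211.
Ybr20II cuts after base 2 of each site, so after positions 131, 212.
Combined cut positions: 50, 94, 131, 188, 212, 241.
Linear molecule, 6 cuts → 7 fragments:
  1–50 → 50 bp
  51–94 → 44 bp
  95–131 → 37 bp
  132–188 → 57 bp
  189–212 → 24 bp
  213–241 → 29 bp
  242–261 → 20 bp
Sorted largest to smallest: 57, 50, 44, 37, 29, 24, 20 bp.

57, 50, 44, 37, 29, 24, 20 bp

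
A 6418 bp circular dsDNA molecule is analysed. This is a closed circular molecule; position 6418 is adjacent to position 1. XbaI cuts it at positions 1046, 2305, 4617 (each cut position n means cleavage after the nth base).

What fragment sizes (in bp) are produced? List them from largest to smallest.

Circular molecule, 3 cuts → 3 fragments:
  2305 − 1046 = 1259 bp
  4617 − 2305 = 2312 bp
  wrap: 6418 − 4617 + 1046 = 2847 bp
Sorted largest to smallest: 2847, 2312, 1259 bp.

2847, 2312, 1259 bp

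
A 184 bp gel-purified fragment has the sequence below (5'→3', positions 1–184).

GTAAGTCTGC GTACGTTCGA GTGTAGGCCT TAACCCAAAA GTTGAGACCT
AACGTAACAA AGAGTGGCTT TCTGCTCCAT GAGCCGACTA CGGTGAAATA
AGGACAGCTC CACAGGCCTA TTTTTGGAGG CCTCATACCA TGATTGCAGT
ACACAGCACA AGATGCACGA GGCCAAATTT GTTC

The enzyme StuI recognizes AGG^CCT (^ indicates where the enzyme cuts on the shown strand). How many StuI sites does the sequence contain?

3

AGGCCT occurs starting at positions 25, 114, 128.
StuI cuts at 3 sites.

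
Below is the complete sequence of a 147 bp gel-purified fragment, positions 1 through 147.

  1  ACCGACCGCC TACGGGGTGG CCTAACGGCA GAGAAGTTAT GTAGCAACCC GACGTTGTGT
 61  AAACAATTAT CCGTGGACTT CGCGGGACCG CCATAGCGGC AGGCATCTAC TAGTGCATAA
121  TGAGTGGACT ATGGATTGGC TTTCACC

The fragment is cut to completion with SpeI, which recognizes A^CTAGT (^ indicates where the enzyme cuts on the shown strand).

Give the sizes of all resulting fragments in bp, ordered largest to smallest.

The SpeI site (ACTAGT) starts at position 109.
SpeI cuts after the first base of each site, so after position 109.
Linear molecule, 1 cut → 2 fragments:
  1–109 → 109 bp
  110–147 → 38 bp
Sorted largest to smallest: 109, 38 bp.

109, 38 bp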